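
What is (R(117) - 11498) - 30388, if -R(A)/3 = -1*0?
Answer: -41886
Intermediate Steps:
R(A) = 0 (R(A) = -(-3)*0 = -3*0 = 0)
(R(117) - 11498) - 30388 = (0 - 11498) - 30388 = -11498 - 30388 = -41886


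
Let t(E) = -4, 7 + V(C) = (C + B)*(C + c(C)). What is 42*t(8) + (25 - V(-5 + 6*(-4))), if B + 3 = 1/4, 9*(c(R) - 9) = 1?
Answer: -27629/36 ≈ -767.47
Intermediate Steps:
c(R) = 82/9 (c(R) = 9 + (⅑)*1 = 9 + ⅑ = 82/9)
B = -11/4 (B = -3 + 1/4 = -3 + ¼ = -11/4 ≈ -2.7500)
V(C) = -7 + (-11/4 + C)*(82/9 + C) (V(C) = -7 + (C - 11/4)*(C + 82/9) = -7 + (-11/4 + C)*(82/9 + C))
42*t(8) + (25 - V(-5 + 6*(-4))) = 42*(-4) + (25 - (-577/18 + (-5 + 6*(-4))² + 229*(-5 + 6*(-4))/36)) = -168 + (25 - (-577/18 + (-5 - 24)² + 229*(-5 - 24)/36)) = -168 + (25 - (-577/18 + (-29)² + (229/36)*(-29))) = -168 + (25 - (-577/18 + 841 - 6641/36)) = -168 + (25 - 1*22481/36) = -168 + (25 - 22481/36) = -168 - 21581/36 = -27629/36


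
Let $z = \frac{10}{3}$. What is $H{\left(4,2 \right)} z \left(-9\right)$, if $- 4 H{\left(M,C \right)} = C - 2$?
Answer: $0$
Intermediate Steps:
$z = \frac{10}{3}$ ($z = 10 \cdot \frac{1}{3} = \frac{10}{3} \approx 3.3333$)
$H{\left(M,C \right)} = \frac{1}{2} - \frac{C}{4}$ ($H{\left(M,C \right)} = - \frac{C - 2}{4} = - \frac{-2 + C}{4} = \frac{1}{2} - \frac{C}{4}$)
$H{\left(4,2 \right)} z \left(-9\right) = \left(\frac{1}{2} - \frac{1}{2}\right) \frac{10}{3} \left(-9\right) = 0 \cdot \frac{10}{3} \left(-9\right) = 0 \left(-9\right) = 0$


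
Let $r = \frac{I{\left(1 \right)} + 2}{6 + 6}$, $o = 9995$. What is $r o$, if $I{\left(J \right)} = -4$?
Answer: $- \frac{9995}{6} \approx -1665.8$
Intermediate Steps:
$r = - \frac{1}{6}$ ($r = \frac{-4 + 2}{6 + 6} = - \frac{2}{12} = \left(-2\right) \frac{1}{12} = - \frac{1}{6} \approx -0.16667$)
$r o = \left(- \frac{1}{6}\right) 9995 = - \frac{9995}{6}$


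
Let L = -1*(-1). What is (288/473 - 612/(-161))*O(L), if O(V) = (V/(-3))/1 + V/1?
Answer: 223896/76153 ≈ 2.9401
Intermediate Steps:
L = 1
O(V) = 2*V/3 (O(V) = (V*(-⅓))*1 + V*1 = -V/3*1 + V = -V/3 + V = 2*V/3)
(288/473 - 612/(-161))*O(L) = (288/473 - 612/(-161))*((⅔)*1) = (288*(1/473) - 612*(-1/161))*(⅔) = (288/473 + 612/161)*(⅔) = (335844/76153)*(⅔) = 223896/76153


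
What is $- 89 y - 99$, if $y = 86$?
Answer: $-7753$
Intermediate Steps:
$- 89 y - 99 = \left(-89\right) 86 - 99 = -7654 - 99 = -7753$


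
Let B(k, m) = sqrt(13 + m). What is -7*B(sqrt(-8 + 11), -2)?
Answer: -7*sqrt(11) ≈ -23.216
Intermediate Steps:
-7*B(sqrt(-8 + 11), -2) = -7*sqrt(13 - 2) = -7*sqrt(11)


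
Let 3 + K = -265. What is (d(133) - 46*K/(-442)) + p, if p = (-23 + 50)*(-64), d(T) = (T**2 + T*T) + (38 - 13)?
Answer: 7436011/221 ≈ 33647.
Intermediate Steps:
K = -268 (K = -3 - 265 = -268)
d(T) = 25 + 2*T**2 (d(T) = (T**2 + T**2) + 25 = 2*T**2 + 25 = 25 + 2*T**2)
p = -1728 (p = 27*(-64) = -1728)
(d(133) - 46*K/(-442)) + p = ((25 + 2*133**2) - (-12328)/(-442)) - 1728 = ((25 + 2*17689) - (-12328)*(-1)/442) - 1728 = ((25 + 35378) - 46*134/221) - 1728 = (35403 - 6164/221) - 1728 = 7817899/221 - 1728 = 7436011/221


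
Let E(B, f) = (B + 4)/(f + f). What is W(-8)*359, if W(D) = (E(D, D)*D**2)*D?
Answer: -45952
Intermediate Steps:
E(B, f) = (4 + B)/(2*f) (E(B, f) = (4 + B)/((2*f)) = (4 + B)*(1/(2*f)) = (4 + B)/(2*f))
W(D) = D**2*(4 + D)/2 (W(D) = (((4 + D)/(2*D))*D**2)*D = (D*(4 + D)/2)*D = D**2*(4 + D)/2)
W(-8)*359 = ((1/2)*(-8)**2*(4 - 8))*359 = ((1/2)*64*(-4))*359 = -128*359 = -45952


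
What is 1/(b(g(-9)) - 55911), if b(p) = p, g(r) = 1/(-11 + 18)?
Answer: -7/391376 ≈ -1.7886e-5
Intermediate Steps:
g(r) = ⅐ (g(r) = 1/7 = ⅐)
1/(b(g(-9)) - 55911) = 1/(⅐ - 55911) = 1/(-391376/7) = -7/391376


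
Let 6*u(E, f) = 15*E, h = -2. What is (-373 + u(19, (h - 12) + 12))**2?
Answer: 423801/4 ≈ 1.0595e+5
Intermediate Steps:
u(E, f) = 5*E/2 (u(E, f) = (15*E)/6 = 5*E/2)
(-373 + u(19, (h - 12) + 12))**2 = (-373 + (5/2)*19)**2 = (-373 + 95/2)**2 = (-651/2)**2 = 423801/4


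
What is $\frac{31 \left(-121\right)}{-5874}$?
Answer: $\frac{341}{534} \approx 0.63858$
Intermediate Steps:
$\frac{31 \left(-121\right)}{-5874} = \left(-3751\right) \left(- \frac{1}{5874}\right) = \frac{341}{534}$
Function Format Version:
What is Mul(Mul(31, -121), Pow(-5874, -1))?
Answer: Rational(341, 534) ≈ 0.63858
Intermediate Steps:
Mul(Mul(31, -121), Pow(-5874, -1)) = Mul(-3751, Rational(-1, 5874)) = Rational(341, 534)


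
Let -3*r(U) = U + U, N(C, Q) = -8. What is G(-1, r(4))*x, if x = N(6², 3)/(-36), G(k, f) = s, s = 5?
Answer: 10/9 ≈ 1.1111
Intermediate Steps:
r(U) = -2*U/3 (r(U) = -(U + U)/3 = -2*U/3)
G(k, f) = 5
x = 2/9 (x = -8/(-36) = -8*(-1/36) = 2/9 ≈ 0.22222)
G(-1, r(4))*x = 5*(2/9) = 10/9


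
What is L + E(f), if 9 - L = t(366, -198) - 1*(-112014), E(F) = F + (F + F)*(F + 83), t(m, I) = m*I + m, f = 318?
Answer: 215451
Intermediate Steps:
t(m, I) = m + I*m (t(m, I) = I*m + m = m + I*m)
E(F) = F + 2*F*(83 + F) (E(F) = F + (2*F)*(83 + F) = F + 2*F*(83 + F))
L = -39903 (L = 9 - (366*(1 - 198) - 1*(-112014)) = 9 - (366*(-197) + 112014) = 9 - (-72102 + 112014) = 9 - 1*39912 = 9 - 39912 = -39903)
L + E(f) = -39903 + 318*(167 + 2*318) = -39903 + 318*(167 + 636) = -39903 + 318*803 = -39903 + 255354 = 215451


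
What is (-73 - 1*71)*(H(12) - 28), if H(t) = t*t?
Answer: -16704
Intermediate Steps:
H(t) = t²
(-73 - 1*71)*(H(12) - 28) = (-73 - 1*71)*(12² - 28) = (-73 - 71)*(144 - 28) = -144*116 = -16704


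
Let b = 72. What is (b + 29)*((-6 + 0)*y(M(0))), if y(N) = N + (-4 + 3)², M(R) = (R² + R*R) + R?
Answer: -606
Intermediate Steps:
M(R) = R + 2*R² (M(R) = (R² + R²) + R = 2*R² + R = R + 2*R²)
y(N) = 1 + N (y(N) = N + (-1)² = N + 1 = 1 + N)
(b + 29)*((-6 + 0)*y(M(0))) = (72 + 29)*((-6 + 0)*(1 + 0*(1 + 2*0))) = 101*(-6*(1 + 0*(1 + 0))) = 101*(-6*(1 + 0*1)) = 101*(-6*(1 + 0)) = 101*(-6*1) = 101*(-6) = -606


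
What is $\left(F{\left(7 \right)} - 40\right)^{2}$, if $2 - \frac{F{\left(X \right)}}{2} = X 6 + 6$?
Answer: $17424$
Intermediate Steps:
$F{\left(X \right)} = -8 - 12 X$ ($F{\left(X \right)} = 4 - 2 \left(X 6 + 6\right) = 4 - 2 \left(6 X + 6\right) = 4 - 2 \left(6 + 6 X\right) = 4 - \left(12 + 12 X\right) = -8 - 12 X$)
$\left(F{\left(7 \right)} - 40\right)^{2} = \left(\left(-8 - 84\right) - 40\right)^{2} = \left(-92 - 40\right)^{2} = \left(-132\right)^{2} = 17424$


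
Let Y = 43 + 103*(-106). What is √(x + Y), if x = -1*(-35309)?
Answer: √24434 ≈ 156.31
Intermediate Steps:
x = 35309
Y = -10875 (Y = 43 - 10918 = -10875)
√(x + Y) = √(35309 - 10875) = √24434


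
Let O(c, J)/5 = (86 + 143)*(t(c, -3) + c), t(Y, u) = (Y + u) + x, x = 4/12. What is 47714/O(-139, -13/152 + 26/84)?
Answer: -71571/482045 ≈ -0.14847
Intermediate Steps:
x = ⅓ (x = 4*(1/12) = ⅓ ≈ 0.33333)
t(Y, u) = ⅓ + Y + u (t(Y, u) = (Y + u) + ⅓ = ⅓ + Y + u)
O(c, J) = -9160/3 + 2290*c (O(c, J) = 5*((86 + 143)*((⅓ + c - 3) + c)) = 5*(229*((-8/3 + c) + c)) = 5*(229*(-8/3 + 2*c)) = 5*(-1832/3 + 458*c) = -9160/3 + 2290*c)
47714/O(-139, -13/152 + 26/84) = 47714/(-9160/3 + 2290*(-139)) = 47714/(-9160/3 - 318310) = 47714/(-964090/3) = 47714*(-3/964090) = -71571/482045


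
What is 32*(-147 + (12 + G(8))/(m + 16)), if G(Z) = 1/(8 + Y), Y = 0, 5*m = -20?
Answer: -14015/3 ≈ -4671.7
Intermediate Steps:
m = -4 (m = (⅕)*(-20) = -4)
G(Z) = ⅛ (G(Z) = 1/(8 + 0) = 1/8 = ⅛)
32*(-147 + (12 + G(8))/(m + 16)) = 32*(-147 + (12 + ⅛)/(-4 + 16)) = 32*(-147 + (97/8)/12) = 32*(-147 + (97/8)*(1/12)) = 32*(-147 + 97/96) = 32*(-14015/96) = -14015/3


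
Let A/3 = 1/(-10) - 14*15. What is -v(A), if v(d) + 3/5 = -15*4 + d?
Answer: 6909/10 ≈ 690.90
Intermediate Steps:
A = -6303/10 (A = 3*(1/(-10) - 14*15) = 3*(-⅒ - 210) = 3*(-2101/10) = -6303/10 ≈ -630.30)
v(d) = -303/5 + d (v(d) = -⅗ + (-15*4 + d) = -⅗ + (-60 + d) = -303/5 + d)
-v(A) = -(-303/5 - 6303/10) = -1*(-6909/10) = 6909/10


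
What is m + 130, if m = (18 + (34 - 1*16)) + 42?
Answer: 208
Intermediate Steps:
m = 78 (m = (18 + (34 - 16)) + 42 = (18 + 18) + 42 = 36 + 42 = 78)
m + 130 = 78 + 130 = 208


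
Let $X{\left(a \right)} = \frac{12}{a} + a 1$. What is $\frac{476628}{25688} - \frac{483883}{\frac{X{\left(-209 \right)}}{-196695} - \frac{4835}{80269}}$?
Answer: $\frac{5127068435635516708113}{626967191025188} \approx 8.1776 \cdot 10^{6}$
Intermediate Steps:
$X{\left(a \right)} = a + \frac{12}{a}$ ($X{\left(a \right)} = \frac{12}{a} + a = a + \frac{12}{a}$)
$\frac{476628}{25688} - \frac{483883}{\frac{X{\left(-209 \right)}}{-196695} - \frac{4835}{80269}} = \frac{476628}{25688} - \frac{483883}{\frac{-209 + \frac{12}{-209}}{-196695} - \frac{4835}{80269}} = 476628 \cdot \frac{1}{25688} - \frac{483883}{\left(-209 + 12 \left(- \frac{1}{209}\right)\right) \left(- \frac{1}{196695}\right) - \frac{4835}{80269}} = \frac{119157}{6422} - \frac{483883}{\left(-209 - \frac{12}{209}\right) \left(- \frac{1}{196695}\right) - \frac{4835}{80269}} = \frac{119157}{6422} - \frac{483883}{\left(- \frac{43693}{209}\right) \left(- \frac{1}{196695}\right) - \frac{4835}{80269}} = \frac{119157}{6422} - \frac{483883}{\frac{43693}{41109255} - \frac{4835}{80269}} = \frac{119157}{6422} - \frac{483883}{- \frac{195256054508}{3299798789595}} = \frac{119157}{6422} - - \frac{1596716537705597385}{195256054508} = \frac{119157}{6422} + \frac{1596716537705597385}{195256054508} = \frac{5127068435635516708113}{626967191025188}$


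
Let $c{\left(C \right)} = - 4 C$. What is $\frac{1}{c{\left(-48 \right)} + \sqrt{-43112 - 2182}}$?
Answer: $\frac{32}{13693} - \frac{i \sqrt{45294}}{82158} \approx 0.002337 - 0.0025904 i$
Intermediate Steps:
$\frac{1}{c{\left(-48 \right)} + \sqrt{-43112 - 2182}} = \frac{1}{\left(-4\right) \left(-48\right) + \sqrt{-43112 - 2182}} = \frac{1}{192 + \sqrt{-45294}} = \frac{1}{192 + i \sqrt{45294}}$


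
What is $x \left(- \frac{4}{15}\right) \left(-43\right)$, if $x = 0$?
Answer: $0$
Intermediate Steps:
$x \left(- \frac{4}{15}\right) \left(-43\right) = 0 \left(- \frac{4}{15}\right) \left(-43\right) = 0 \left(-43\right) = 0$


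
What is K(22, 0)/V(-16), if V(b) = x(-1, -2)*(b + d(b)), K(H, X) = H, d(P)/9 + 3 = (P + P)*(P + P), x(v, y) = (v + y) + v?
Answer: -11/18346 ≈ -0.00059959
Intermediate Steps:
x(v, y) = y + 2*v
d(P) = -27 + 36*P² (d(P) = -27 + 9*((P + P)*(P + P)) = -27 + 9*((2*P)*(2*P)) = -27 + 9*(4*P²) = -27 + 36*P²)
V(b) = 108 - 144*b² - 4*b (V(b) = (-2 + 2*(-1))*(b + (-27 + 36*b²)) = (-2 - 2)*(-27 + b + 36*b²) = -4*(-27 + b + 36*b²) = 108 - 144*b² - 4*b)
K(22, 0)/V(-16) = 22/(108 - 144*(-16)² - 4*(-16)) = 22/(108 - 144*256 + 64) = 22/(108 - 36864 + 64) = 22/(-36692) = 22*(-1/36692) = -11/18346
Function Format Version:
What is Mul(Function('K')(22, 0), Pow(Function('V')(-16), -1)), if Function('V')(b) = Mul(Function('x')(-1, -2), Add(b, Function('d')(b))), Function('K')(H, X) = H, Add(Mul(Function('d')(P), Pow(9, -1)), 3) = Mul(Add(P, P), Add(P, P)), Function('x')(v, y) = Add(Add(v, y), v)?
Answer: Rational(-11, 18346) ≈ -0.00059959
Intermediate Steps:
Function('x')(v, y) = Add(y, Mul(2, v))
Function('d')(P) = Add(-27, Mul(36, Pow(P, 2))) (Function('d')(P) = Add(-27, Mul(9, Mul(Add(P, P), Add(P, P)))) = Add(-27, Mul(9, Mul(Mul(2, P), Mul(2, P)))) = Add(-27, Mul(9, Mul(4, Pow(P, 2)))) = Add(-27, Mul(36, Pow(P, 2))))
Function('V')(b) = Add(108, Mul(-144, Pow(b, 2)), Mul(-4, b)) (Function('V')(b) = Mul(Add(-2, Mul(2, -1)), Add(b, Add(-27, Mul(36, Pow(b, 2))))) = Mul(Add(-2, -2), Add(-27, b, Mul(36, Pow(b, 2)))) = Mul(-4, Add(-27, b, Mul(36, Pow(b, 2)))) = Add(108, Mul(-144, Pow(b, 2)), Mul(-4, b)))
Mul(Function('K')(22, 0), Pow(Function('V')(-16), -1)) = Mul(22, Pow(Add(108, Mul(-144, Pow(-16, 2)), Mul(-4, -16)), -1)) = Mul(22, Pow(Add(108, Mul(-144, 256), 64), -1)) = Mul(22, Pow(Add(108, -36864, 64), -1)) = Mul(22, Pow(-36692, -1)) = Mul(22, Rational(-1, 36692)) = Rational(-11, 18346)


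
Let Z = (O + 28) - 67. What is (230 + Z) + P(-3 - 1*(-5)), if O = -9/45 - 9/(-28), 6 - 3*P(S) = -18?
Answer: 27877/140 ≈ 199.12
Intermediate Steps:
P(S) = 8 (P(S) = 2 - 1/3*(-18) = 2 + 6 = 8)
O = 17/140 (O = -9*1/45 - 9*(-1/28) = -1/5 + 9/28 = 17/140 ≈ 0.12143)
Z = -5443/140 (Z = (17/140 + 28) - 67 = 3937/140 - 67 = -5443/140 ≈ -38.879)
(230 + Z) + P(-3 - 1*(-5)) = (230 - 5443/140) + 8 = 26757/140 + 8 = 27877/140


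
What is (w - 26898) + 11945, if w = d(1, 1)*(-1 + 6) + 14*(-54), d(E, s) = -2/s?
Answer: -15719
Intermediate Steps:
w = -766 (w = (-2/1)*(-1 + 6) + 14*(-54) = -2*1*5 - 756 = -2*5 - 756 = -10 - 756 = -766)
(w - 26898) + 11945 = (-766 - 26898) + 11945 = -27664 + 11945 = -15719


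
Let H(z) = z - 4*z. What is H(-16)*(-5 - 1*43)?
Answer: -2304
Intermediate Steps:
H(z) = -3*z
H(-16)*(-5 - 1*43) = (-3*(-16))*(-5 - 1*43) = 48*(-5 - 43) = 48*(-48) = -2304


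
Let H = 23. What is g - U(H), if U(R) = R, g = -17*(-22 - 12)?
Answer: 555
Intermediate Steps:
g = 578 (g = -17*(-34) = 578)
g - U(H) = 578 - 1*23 = 578 - 23 = 555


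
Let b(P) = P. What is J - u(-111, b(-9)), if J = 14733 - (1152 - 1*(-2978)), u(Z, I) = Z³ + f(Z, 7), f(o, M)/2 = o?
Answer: 1378456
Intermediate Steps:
f(o, M) = 2*o
u(Z, I) = Z³ + 2*Z
J = 10603 (J = 14733 - (1152 + 2978) = 14733 - 1*4130 = 14733 - 4130 = 10603)
J - u(-111, b(-9)) = 10603 - (-111)*(2 + (-111)²) = 10603 - (-111)*(2 + 12321) = 10603 - (-111)*12323 = 10603 - 1*(-1367853) = 10603 + 1367853 = 1378456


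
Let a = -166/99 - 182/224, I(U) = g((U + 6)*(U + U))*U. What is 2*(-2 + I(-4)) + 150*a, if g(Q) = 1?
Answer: -101743/264 ≈ -385.39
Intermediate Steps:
I(U) = U (I(U) = 1*U = U)
a = -3943/1584 (a = -166*1/99 - 182*1/224 = -166/99 - 13/16 = -3943/1584 ≈ -2.4893)
2*(-2 + I(-4)) + 150*a = 2*(-2 - 4) + 150*(-3943/1584) = 2*(-6) - 98575/264 = -12 - 98575/264 = -101743/264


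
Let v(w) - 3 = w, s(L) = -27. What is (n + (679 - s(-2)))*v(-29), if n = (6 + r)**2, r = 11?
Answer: -25870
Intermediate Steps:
v(w) = 3 + w
n = 289 (n = (6 + 11)**2 = 17**2 = 289)
(n + (679 - s(-2)))*v(-29) = (289 + (679 - 1*(-27)))*(3 - 29) = (289 + (679 + 27))*(-26) = (289 + 706)*(-26) = 995*(-26) = -25870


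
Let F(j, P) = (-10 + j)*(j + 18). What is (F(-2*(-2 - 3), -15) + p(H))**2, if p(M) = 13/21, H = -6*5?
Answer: 169/441 ≈ 0.38322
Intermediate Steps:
H = -30
F(j, P) = (-10 + j)*(18 + j)
p(M) = 13/21 (p(M) = 13*(1/21) = 13/21)
(F(-2*(-2 - 3), -15) + p(H))**2 = ((-180 + (-2*(-2 - 3))**2 + 8*(-2*(-2 - 3))) + 13/21)**2 = ((-180 + (-2*(-5))**2 + 8*(-2*(-5))) + 13/21)**2 = ((-180 + 10**2 + 8*10) + 13/21)**2 = ((-180 + 100 + 80) + 13/21)**2 = (0 + 13/21)**2 = (13/21)**2 = 169/441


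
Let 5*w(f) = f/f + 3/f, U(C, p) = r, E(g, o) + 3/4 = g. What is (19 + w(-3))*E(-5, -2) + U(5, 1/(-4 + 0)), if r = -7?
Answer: -465/4 ≈ -116.25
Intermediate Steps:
E(g, o) = -¾ + g
U(C, p) = -7
w(f) = ⅕ + 3/(5*f) (w(f) = (f/f + 3/f)/5 = (1 + 3/f)/5 = ⅕ + 3/(5*f))
(19 + w(-3))*E(-5, -2) + U(5, 1/(-4 + 0)) = (19 + (⅕)*(3 - 3)/(-3))*(-¾ - 5) - 7 = (19 + (⅕)*(-⅓)*0)*(-23/4) - 7 = (19 + 0)*(-23/4) - 7 = 19*(-23/4) - 7 = -437/4 - 7 = -465/4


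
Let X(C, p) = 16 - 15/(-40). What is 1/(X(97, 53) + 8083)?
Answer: 8/64795 ≈ 0.00012347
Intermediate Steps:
X(C, p) = 131/8 (X(C, p) = 16 - 15*(-1)/40 = 16 - 1*(-3/8) = 16 + 3/8 = 131/8)
1/(X(97, 53) + 8083) = 1/(131/8 + 8083) = 1/(64795/8) = 8/64795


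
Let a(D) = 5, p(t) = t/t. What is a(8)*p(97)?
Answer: 5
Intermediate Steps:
p(t) = 1
a(8)*p(97) = 5*1 = 5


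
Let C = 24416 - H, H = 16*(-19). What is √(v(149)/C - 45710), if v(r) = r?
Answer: I*√1745774373795/6180 ≈ 213.8*I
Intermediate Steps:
H = -304
C = 24720 (C = 24416 - 1*(-304) = 24416 + 304 = 24720)
√(v(149)/C - 45710) = √(149/24720 - 45710) = √(-1129951051/24720) = I*√1745774373795/6180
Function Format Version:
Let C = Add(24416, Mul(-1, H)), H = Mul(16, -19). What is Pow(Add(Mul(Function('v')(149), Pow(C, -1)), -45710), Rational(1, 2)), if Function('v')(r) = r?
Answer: Mul(Rational(1, 6180), I, Pow(1745774373795, Rational(1, 2))) ≈ Mul(213.80, I)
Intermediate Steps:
H = -304
C = 24720 (C = Add(24416, Mul(-1, -304)) = Add(24416, 304) = 24720)
Pow(Add(Mul(Function('v')(149), Pow(C, -1)), -45710), Rational(1, 2)) = Pow(Add(Mul(149, Pow(24720, -1)), -45710), Rational(1, 2)) = Pow(Add(Mul(149, Rational(1, 24720)), -45710), Rational(1, 2)) = Pow(Add(Rational(149, 24720), -45710), Rational(1, 2)) = Pow(Rational(-1129951051, 24720), Rational(1, 2)) = Mul(Rational(1, 6180), I, Pow(1745774373795, Rational(1, 2)))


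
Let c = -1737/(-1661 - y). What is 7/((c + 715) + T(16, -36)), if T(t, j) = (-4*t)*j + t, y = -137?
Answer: 508/220337 ≈ 0.0023056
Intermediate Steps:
T(t, j) = t - 4*j*t (T(t, j) = -4*j*t + t = t - 4*j*t)
c = 579/508 (c = -1737/(-1661 - 1*(-137)) = -1737/(-1661 + 137) = -1737/(-1524) = -1737*(-1/1524) = 579/508 ≈ 1.1398)
7/((c + 715) + T(16, -36)) = 7/((579/508 + 715) + 16*(1 - 4*(-36))) = 7/(363799/508 + 16*(1 + 144)) = 7/(363799/508 + 16*145) = 7/(363799/508 + 2320) = 7/(1542359/508) = 7*(508/1542359) = 508/220337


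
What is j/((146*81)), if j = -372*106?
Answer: -6572/1971 ≈ -3.3343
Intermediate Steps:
j = -39432
j/((146*81)) = -39432/(146*81) = -39432/11826 = -39432*1/11826 = -6572/1971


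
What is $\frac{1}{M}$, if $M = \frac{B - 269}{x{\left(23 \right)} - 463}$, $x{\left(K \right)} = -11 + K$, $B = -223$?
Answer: $\frac{11}{12} \approx 0.91667$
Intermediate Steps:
$M = \frac{12}{11}$ ($M = \frac{-223 - 269}{\left(-11 + 23\right) - 463} = - \frac{492}{12 - 463} = - \frac{492}{-451} = \left(-492\right) \left(- \frac{1}{451}\right) = \frac{12}{11} \approx 1.0909$)
$\frac{1}{M} = \frac{1}{\frac{12}{11}} = \frac{11}{12}$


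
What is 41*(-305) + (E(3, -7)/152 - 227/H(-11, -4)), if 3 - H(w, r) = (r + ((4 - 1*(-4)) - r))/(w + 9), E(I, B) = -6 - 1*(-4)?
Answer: -6669919/532 ≈ -12537.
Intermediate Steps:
E(I, B) = -2 (E(I, B) = -6 + 4 = -2)
H(w, r) = 3 - 8/(9 + w) (H(w, r) = 3 - (r + ((4 - 1*(-4)) - r))/(w + 9) = 3 - (r + ((4 + 4) - r))/(9 + w) = 3 - (r + (8 - r))/(9 + w) = 3 - 8/(9 + w))
41*(-305) + (E(3, -7)/152 - 227/H(-11, -4)) = 41*(-305) + (-2/152 - 227*(9 - 11)/(19 + 3*(-11))) = -12505 + (-2*1/152 - 227*(-2/(19 - 33))) = -12505 + (-1/76 - 227/((-½*(-14)))) = -12505 + (-1/76 - 227/7) = -12505 - 17259/532 = -6669919/532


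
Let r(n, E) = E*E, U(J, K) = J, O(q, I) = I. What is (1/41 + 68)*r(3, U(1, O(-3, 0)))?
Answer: 2789/41 ≈ 68.024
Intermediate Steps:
r(n, E) = E²
(1/41 + 68)*r(3, U(1, O(-3, 0))) = (1/41 + 68)*1² = (1/41 + 68)*1 = (2789/41)*1 = 2789/41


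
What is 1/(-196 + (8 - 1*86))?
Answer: -1/274 ≈ -0.0036496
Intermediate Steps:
1/(-196 + (8 - 1*86)) = 1/(-196 + (8 - 86)) = 1/(-196 - 78) = 1/(-274) = -1/274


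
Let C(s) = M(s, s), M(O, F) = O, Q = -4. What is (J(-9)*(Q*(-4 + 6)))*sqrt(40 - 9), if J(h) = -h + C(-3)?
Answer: -48*sqrt(31) ≈ -267.25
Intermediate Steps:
C(s) = s
J(h) = -3 - h (J(h) = -h - 3 = -3 - h)
(J(-9)*(Q*(-4 + 6)))*sqrt(40 - 9) = ((-3 - 1*(-9))*(-4*(-4 + 6)))*sqrt(40 - 9) = ((-3 + 9)*(-4*2))*sqrt(31) = (6*(-8))*sqrt(31) = -48*sqrt(31)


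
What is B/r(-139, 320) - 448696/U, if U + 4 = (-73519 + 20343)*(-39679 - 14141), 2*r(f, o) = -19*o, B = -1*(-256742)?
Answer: -91847448838789/1087534280080 ≈ -84.455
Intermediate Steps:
B = 256742
r(f, o) = -19*o/2 (r(f, o) = (-19*o)/2 = -19*o/2)
U = 2861932316 (U = -4 + (-73519 + 20343)*(-39679 - 14141) = -4 - 53176*(-53820) = -4 + 2861932320 = 2861932316)
B/r(-139, 320) - 448696/U = 256742/((-19/2*320)) - 448696/2861932316 = 256742/(-3040) - 448696*1/2861932316 = 256742*(-1/3040) - 112174/715483079 = -128371/1520 - 112174/715483079 = -91847448838789/1087534280080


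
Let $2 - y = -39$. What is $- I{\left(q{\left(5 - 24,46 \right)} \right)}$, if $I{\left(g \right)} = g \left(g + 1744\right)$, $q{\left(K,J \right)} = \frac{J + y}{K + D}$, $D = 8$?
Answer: $\frac{1661439}{121} \approx 13731.0$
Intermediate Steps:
$y = 41$ ($y = 2 - -39 = 2 + 39 = 41$)
$q{\left(K,J \right)} = \frac{41 + J}{8 + K}$ ($q{\left(K,J \right)} = \frac{J + 41}{K + 8} = \frac{41 + J}{8 + K}$)
$I{\left(g \right)} = g \left(1744 + g\right)$
$- I{\left(q{\left(5 - 24,46 \right)} \right)} = - \frac{41 + 46}{8 + \left(5 - 24\right)} \left(1744 + \frac{41 + 46}{8 + \left(5 - 24\right)}\right) = - \frac{1}{8 - 19} \cdot 87 \left(1744 + \frac{1}{8 - 19} \cdot 87\right) = - \frac{1}{-11} \cdot 87 \left(1744 + \frac{1}{-11} \cdot 87\right) = - \left(- \frac{1}{11}\right) 87 \left(1744 - \frac{87}{11}\right) = - \frac{\left(-87\right) \left(1744 - \frac{87}{11}\right)}{11} = - \frac{\left(-87\right) 19097}{11 \cdot 11} = \left(-1\right) \left(- \frac{1661439}{121}\right) = \frac{1661439}{121}$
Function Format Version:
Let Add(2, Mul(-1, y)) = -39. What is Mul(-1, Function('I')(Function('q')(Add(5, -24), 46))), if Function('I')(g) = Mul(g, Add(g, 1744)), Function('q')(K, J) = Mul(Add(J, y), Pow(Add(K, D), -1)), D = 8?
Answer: Rational(1661439, 121) ≈ 13731.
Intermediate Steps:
y = 41 (y = Add(2, Mul(-1, -39)) = Add(2, 39) = 41)
Function('q')(K, J) = Mul(Pow(Add(8, K), -1), Add(41, J)) (Function('q')(K, J) = Mul(Add(J, 41), Pow(Add(K, 8), -1)) = Mul(Add(41, J), Pow(Add(8, K), -1)) = Mul(Pow(Add(8, K), -1), Add(41, J)))
Function('I')(g) = Mul(g, Add(1744, g))
Mul(-1, Function('I')(Function('q')(Add(5, -24), 46))) = Mul(-1, Mul(Mul(Pow(Add(8, Add(5, -24)), -1), Add(41, 46)), Add(1744, Mul(Pow(Add(8, Add(5, -24)), -1), Add(41, 46))))) = Mul(-1, Mul(Mul(Pow(Add(8, -19), -1), 87), Add(1744, Mul(Pow(Add(8, -19), -1), 87)))) = Mul(-1, Mul(Mul(Pow(-11, -1), 87), Add(1744, Mul(Pow(-11, -1), 87)))) = Mul(-1, Mul(Mul(Rational(-1, 11), 87), Add(1744, Mul(Rational(-1, 11), 87)))) = Mul(-1, Mul(Rational(-87, 11), Add(1744, Rational(-87, 11)))) = Mul(-1, Mul(Rational(-87, 11), Rational(19097, 11))) = Mul(-1, Rational(-1661439, 121)) = Rational(1661439, 121)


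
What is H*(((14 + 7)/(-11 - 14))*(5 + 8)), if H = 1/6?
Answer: -91/50 ≈ -1.8200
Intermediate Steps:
H = ⅙ ≈ 0.16667
H*(((14 + 7)/(-11 - 14))*(5 + 8)) = (((14 + 7)/(-11 - 14))*(5 + 8))/6 = ((21/(-25))*13)/6 = ((21*(-1/25))*13)/6 = (-21/25*13)/6 = (⅙)*(-273/25) = -91/50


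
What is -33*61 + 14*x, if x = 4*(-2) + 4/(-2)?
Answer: -2153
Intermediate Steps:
x = -10 (x = -8 + 4*(-½) = -8 - 2 = -10)
-33*61 + 14*x = -33*61 + 14*(-10) = -2013 - 140 = -2153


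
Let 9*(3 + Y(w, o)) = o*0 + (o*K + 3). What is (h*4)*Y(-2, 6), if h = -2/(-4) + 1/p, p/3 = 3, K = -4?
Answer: -352/27 ≈ -13.037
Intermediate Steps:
p = 9 (p = 3*3 = 9)
Y(w, o) = -8/3 - 4*o/9 (Y(w, o) = -3 + (o*0 + (o*(-4) + 3))/9 = -3 + (0 + (-4*o + 3))/9 = -3 + (0 + (3 - 4*o))/9 = -3 + (3 - 4*o)/9 = -3 + (⅓ - 4*o/9) = -8/3 - 4*o/9)
h = 11/18 (h = -2/(-4) + 1/9 = -2*(-¼) + 1*(⅑) = ½ + ⅑ = 11/18 ≈ 0.61111)
(h*4)*Y(-2, 6) = ((11/18)*4)*(-8/3 - 4/9*6) = 22*(-8/3 - 8/3)/9 = (22/9)*(-16/3) = -352/27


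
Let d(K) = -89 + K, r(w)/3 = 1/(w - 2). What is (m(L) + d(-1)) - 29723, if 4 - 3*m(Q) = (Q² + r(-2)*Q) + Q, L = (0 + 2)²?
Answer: -89452/3 ≈ -29817.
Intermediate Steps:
L = 4 (L = 2² = 4)
r(w) = 3/(-2 + w) (r(w) = 3/(w - 2) = 3/(-2 + w))
m(Q) = 4/3 - Q²/3 - Q/12 (m(Q) = 4/3 - ((Q² + (3/(-2 - 2))*Q) + Q)/3 = 4/3 - ((Q² + (3/(-4))*Q) + Q)/3 = 4/3 - ((Q² + (3*(-¼))*Q) + Q)/3 = 4/3 - ((Q² - 3*Q/4) + Q)/3 = 4/3 - (Q² + Q/4)/3 = 4/3 + (-Q²/3 - Q/12) = 4/3 - Q²/3 - Q/12)
(m(L) + d(-1)) - 29723 = ((4/3 - ⅓*4² - 1/12*4) + (-89 - 1)) - 29723 = ((4/3 - ⅓*16 - ⅓) - 90) - 29723 = ((4/3 - 16/3 - ⅓) - 90) - 29723 = (-13/3 - 90) - 29723 = -283/3 - 29723 = -89452/3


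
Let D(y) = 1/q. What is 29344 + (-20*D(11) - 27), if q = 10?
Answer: 29315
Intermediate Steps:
D(y) = ⅒ (D(y) = 1/10 = ⅒)
29344 + (-20*D(11) - 27) = 29344 + (-20*⅒ - 27) = 29344 + (-2 - 27) = 29344 - 29 = 29315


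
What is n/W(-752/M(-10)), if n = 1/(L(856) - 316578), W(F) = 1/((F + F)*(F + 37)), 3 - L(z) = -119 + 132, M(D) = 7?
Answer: -185368/3878203 ≈ -0.047797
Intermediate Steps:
L(z) = -10 (L(z) = 3 - (-119 + 132) = 3 - 1*13 = 3 - 13 = -10)
W(F) = 1/(2*F*(37 + F)) (W(F) = 1/((2*F)*(37 + F)) = 1/(2*F*(37 + F)))
n = -1/316588 (n = 1/(-10 - 316578) = 1/(-316588) = -1/316588 ≈ -3.1587e-6)
n/W(-752/M(-10)) = -1/(316588*(1/(2*((-752/7))*(37 - 752/7)))) = -1/(316588*(1/(2*((-752*⅐))*(37 - 752*⅐)))) = -1/(316588*(1/(2*(-752/7)*(37 - 752/7)))) = -1/(316588*((½)*(-7/752)/(-493/7))) = -1/(316588*((½)*(-7/752)*(-7/493))) = -1/(316588*49/741472) = -1/316588*741472/49 = -185368/3878203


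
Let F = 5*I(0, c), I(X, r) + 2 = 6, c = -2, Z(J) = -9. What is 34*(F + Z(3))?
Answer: 374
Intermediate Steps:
I(X, r) = 4 (I(X, r) = -2 + 6 = 4)
F = 20 (F = 5*4 = 20)
34*(F + Z(3)) = 34*(20 - 9) = 34*11 = 374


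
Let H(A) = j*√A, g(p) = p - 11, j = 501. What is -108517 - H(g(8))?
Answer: -108517 - 501*I*√3 ≈ -1.0852e+5 - 867.76*I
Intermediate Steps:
g(p) = -11 + p
H(A) = 501*√A
-108517 - H(g(8)) = -108517 - 501*√(-11 + 8) = -108517 - 501*√(-3) = -108517 - 501*I*√3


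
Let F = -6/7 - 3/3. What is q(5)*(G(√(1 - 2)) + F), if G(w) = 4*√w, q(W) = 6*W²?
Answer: -1950/7 + 600*(-1)^(¼) ≈ 145.69 + 424.26*I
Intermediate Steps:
F = -13/7 (F = -6*⅐ - 3*⅓ = -6/7 - 1 = -13/7 ≈ -1.8571)
q(5)*(G(√(1 - 2)) + F) = (6*5²)*(4*√(√(1 - 2)) - 13/7) = (6*25)*(4*√(√(-1)) - 13/7) = 150*(4*√I - 13/7) = 150*(-13/7 + 4*√I) = -1950/7 + 600*√I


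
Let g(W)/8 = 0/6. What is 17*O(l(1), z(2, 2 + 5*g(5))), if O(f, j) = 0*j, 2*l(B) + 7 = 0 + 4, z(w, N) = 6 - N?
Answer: 0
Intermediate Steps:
g(W) = 0 (g(W) = 8*(0/6) = 8*(0*(⅙)) = 8*0 = 0)
l(B) = -3/2 (l(B) = -7/2 + (0 + 4)/2 = -7/2 + (½)*4 = -7/2 + 2 = -3/2)
O(f, j) = 0
17*O(l(1), z(2, 2 + 5*g(5))) = 17*0 = 0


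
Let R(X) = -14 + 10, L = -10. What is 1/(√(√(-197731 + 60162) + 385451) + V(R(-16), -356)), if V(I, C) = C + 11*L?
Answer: -1/(466 - √(385451 + I*√137569)) ≈ 0.006458 - 1.2458e-5*I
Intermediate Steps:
R(X) = -4
V(I, C) = -110 + C (V(I, C) = C + 11*(-10) = C - 110 = -110 + C)
1/(√(√(-197731 + 60162) + 385451) + V(R(-16), -356)) = 1/(√(√(-197731 + 60162) + 385451) + (-110 - 356)) = 1/(√(√(-137569) + 385451) - 466) = 1/(√(I*√137569 + 385451) - 466) = 1/(√(385451 + I*√137569) - 466) = 1/(-466 + √(385451 + I*√137569))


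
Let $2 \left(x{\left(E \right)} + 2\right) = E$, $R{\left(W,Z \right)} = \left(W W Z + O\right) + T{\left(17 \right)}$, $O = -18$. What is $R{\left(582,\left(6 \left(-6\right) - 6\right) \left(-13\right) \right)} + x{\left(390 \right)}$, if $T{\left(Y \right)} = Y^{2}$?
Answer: $184943768$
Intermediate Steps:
$R{\left(W,Z \right)} = 271 + Z W^{2}$ ($R{\left(W,Z \right)} = \left(W W Z - 18\right) + 17^{2} = \left(W^{2} Z - 18\right) + 289 = \left(Z W^{2} - 18\right) + 289 = \left(-18 + Z W^{2}\right) + 289 = 271 + Z W^{2}$)
$x{\left(E \right)} = -2 + \frac{E}{2}$
$R{\left(582,\left(6 \left(-6\right) - 6\right) \left(-13\right) \right)} + x{\left(390 \right)} = \left(271 + \left(6 \left(-6\right) - 6\right) \left(-13\right) 582^{2}\right) + \left(-2 + \frac{1}{2} \cdot 390\right) = \left(271 + \left(-36 - 6\right) \left(-13\right) 338724\right) + \left(-2 + 195\right) = \left(271 + \left(-42\right) \left(-13\right) 338724\right) + 193 = \left(271 + 546 \cdot 338724\right) + 193 = \left(271 + 184943304\right) + 193 = 184943575 + 193 = 184943768$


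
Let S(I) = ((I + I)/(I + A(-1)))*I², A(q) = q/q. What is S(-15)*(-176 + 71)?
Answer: -50625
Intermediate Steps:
A(q) = 1
S(I) = 2*I³/(1 + I) (S(I) = ((I + I)/(I + 1))*I² = ((2*I)/(1 + I))*I² = (2*I/(1 + I))*I² = 2*I³/(1 + I))
S(-15)*(-176 + 71) = (2*(-15)³/(1 - 15))*(-176 + 71) = (2*(-3375)/(-14))*(-105) = (2*(-3375)*(-1/14))*(-105) = (3375/7)*(-105) = -50625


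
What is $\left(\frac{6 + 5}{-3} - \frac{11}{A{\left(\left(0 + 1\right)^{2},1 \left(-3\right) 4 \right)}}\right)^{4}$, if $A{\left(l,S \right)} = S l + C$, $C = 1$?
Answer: $\frac{4096}{81} \approx 50.568$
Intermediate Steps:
$A{\left(l,S \right)} = 1 + S l$ ($A{\left(l,S \right)} = S l + 1 = 1 + S l$)
$\left(\frac{6 + 5}{-3} - \frac{11}{A{\left(\left(0 + 1\right)^{2},1 \left(-3\right) 4 \right)}}\right)^{4} = \left(\frac{6 + 5}{-3} - \frac{11}{1 + 1 \left(-3\right) 4 \left(0 + 1\right)^{2}}\right)^{4} = \left(11 \left(- \frac{1}{3}\right) - \frac{11}{1 + \left(-3\right) 4 \cdot 1^{2}}\right)^{4} = \left(- \frac{11}{3} - \frac{11}{1 - 12}\right)^{4} = \left(- \frac{11}{3} - \frac{11}{-11}\right)^{4} = \left(- \frac{11}{3} - -1\right)^{4} = \left(- \frac{11}{3} + 1\right)^{4} = \left(- \frac{8}{3}\right)^{4} = \frac{4096}{81}$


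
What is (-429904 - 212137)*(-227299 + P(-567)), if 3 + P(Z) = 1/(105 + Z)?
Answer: 67422988604525/462 ≈ 1.4594e+11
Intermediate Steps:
P(Z) = -3 + 1/(105 + Z)
(-429904 - 212137)*(-227299 + P(-567)) = (-429904 - 212137)*(-227299 + (-314 - 3*(-567))/(105 - 567)) = -642041*(-227299 + (-314 + 1701)/(-462)) = -642041*(-227299 - 1/462*1387) = -642041*(-227299 - 1387/462) = -642041*(-105013525/462) = 67422988604525/462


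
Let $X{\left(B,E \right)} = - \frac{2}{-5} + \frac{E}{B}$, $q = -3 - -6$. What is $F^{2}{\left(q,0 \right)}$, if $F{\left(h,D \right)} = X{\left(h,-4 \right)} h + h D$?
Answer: $\frac{196}{25} \approx 7.84$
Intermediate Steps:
$q = 3$ ($q = -3 + 6 = 3$)
$X{\left(B,E \right)} = \frac{2}{5} + \frac{E}{B}$ ($X{\left(B,E \right)} = \left(-2\right) \left(- \frac{1}{5}\right) + \frac{E}{B} = \frac{2}{5} + \frac{E}{B}$)
$F{\left(h,D \right)} = D h + h \left(\frac{2}{5} - \frac{4}{h}\right)$ ($F{\left(h,D \right)} = \left(\frac{2}{5} - \frac{4}{h}\right) h + h D = h \left(\frac{2}{5} - \frac{4}{h}\right) + D h = D h + h \left(\frac{2}{5} - \frac{4}{h}\right)$)
$F^{2}{\left(q,0 \right)} = \left(-4 + \frac{2}{5} \cdot 3 + 0 \cdot 3\right)^{2} = \left(-4 + \frac{6}{5} + 0\right)^{2} = \left(- \frac{14}{5}\right)^{2} = \frac{196}{25}$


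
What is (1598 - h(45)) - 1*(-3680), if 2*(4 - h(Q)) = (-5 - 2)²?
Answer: 10597/2 ≈ 5298.5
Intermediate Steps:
h(Q) = -41/2 (h(Q) = 4 - (-5 - 2)²/2 = 4 - ½*(-7)² = 4 - ½*49 = 4 - 49/2 = -41/2)
(1598 - h(45)) - 1*(-3680) = (1598 - 1*(-41/2)) - 1*(-3680) = (1598 + 41/2) + 3680 = 3237/2 + 3680 = 10597/2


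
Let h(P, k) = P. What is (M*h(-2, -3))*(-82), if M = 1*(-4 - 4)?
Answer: -1312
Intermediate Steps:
M = -8 (M = 1*(-8) = -8)
(M*h(-2, -3))*(-82) = -8*(-2)*(-82) = 16*(-82) = -1312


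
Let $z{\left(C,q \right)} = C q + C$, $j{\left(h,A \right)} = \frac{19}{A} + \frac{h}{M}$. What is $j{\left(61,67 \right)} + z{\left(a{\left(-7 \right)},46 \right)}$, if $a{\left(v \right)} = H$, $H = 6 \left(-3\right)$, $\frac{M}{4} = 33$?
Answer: $- \frac{7475429}{8844} \approx -845.25$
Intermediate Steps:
$M = 132$ ($M = 4 \cdot 33 = 132$)
$j{\left(h,A \right)} = \frac{19}{A} + \frac{h}{132}$
$H = -18$
$a{\left(v \right)} = -18$
$z{\left(C,q \right)} = C + C q$
$j{\left(61,67 \right)} + z{\left(a{\left(-7 \right)},46 \right)} = \left(\frac{19}{67} + \frac{1}{132} \cdot 61\right) - 18 \left(1 + 46\right) = \left(19 \cdot \frac{1}{67} + \frac{61}{132}\right) - 846 = \left(\frac{19}{67} + \frac{61}{132}\right) - 846 = \frac{6595}{8844} - 846 = - \frac{7475429}{8844}$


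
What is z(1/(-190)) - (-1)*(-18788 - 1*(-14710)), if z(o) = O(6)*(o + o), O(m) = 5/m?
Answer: -464893/114 ≈ -4078.0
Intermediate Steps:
z(o) = 5*o/3 (z(o) = (5/6)*(o + o) = (5*(1/6))*(2*o) = 5*(2*o)/6 = 5*o/3)
z(1/(-190)) - (-1)*(-18788 - 1*(-14710)) = (5/3)/(-190) - (-1)*(-18788 - 1*(-14710)) = (5/3)*(-1/190) - (-1)*(-18788 + 14710) = -1/114 - (-1)*(-4078) = -1/114 - 1*4078 = -1/114 - 4078 = -464893/114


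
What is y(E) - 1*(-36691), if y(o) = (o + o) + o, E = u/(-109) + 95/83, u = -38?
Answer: 331984004/9047 ≈ 36696.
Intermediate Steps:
E = 13509/9047 (E = -38/(-109) + 95/83 = -38*(-1/109) + 95*(1/83) = 38/109 + 95/83 = 13509/9047 ≈ 1.4932)
y(o) = 3*o (y(o) = 2*o + o = 3*o)
y(E) - 1*(-36691) = 3*(13509/9047) - 1*(-36691) = 40527/9047 + 36691 = 331984004/9047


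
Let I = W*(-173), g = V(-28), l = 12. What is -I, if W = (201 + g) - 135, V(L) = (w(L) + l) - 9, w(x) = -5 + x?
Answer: 6228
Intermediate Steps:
V(L) = -2 + L (V(L) = ((-5 + L) + 12) - 9 = (7 + L) - 9 = -2 + L)
g = -30 (g = -2 - 28 = -30)
W = 36 (W = (201 - 30) - 135 = 171 - 135 = 36)
I = -6228 (I = 36*(-173) = -6228)
-I = -1*(-6228) = 6228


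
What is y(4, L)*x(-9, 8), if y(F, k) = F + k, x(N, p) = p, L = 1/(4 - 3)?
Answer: 40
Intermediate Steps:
L = 1 (L = 1/1 = 1)
y(4, L)*x(-9, 8) = (4 + 1)*8 = 5*8 = 40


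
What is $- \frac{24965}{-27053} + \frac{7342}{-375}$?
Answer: $- \frac{189261251}{10144875} \approx -18.656$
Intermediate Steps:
$- \frac{24965}{-27053} + \frac{7342}{-375} = \left(-24965\right) \left(- \frac{1}{27053}\right) + 7342 \left(- \frac{1}{375}\right) = \frac{24965}{27053} - \frac{7342}{375} = - \frac{189261251}{10144875}$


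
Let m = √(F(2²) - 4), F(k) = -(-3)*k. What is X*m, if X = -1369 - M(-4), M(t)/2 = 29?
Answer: -2854*√2 ≈ -4036.2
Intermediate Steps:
M(t) = 58 (M(t) = 2*29 = 58)
F(k) = 3*k
X = -1427 (X = -1369 - 1*58 = -1369 - 58 = -1427)
m = 2*√2 (m = √(3*2² - 4) = √(3*4 - 4) = √(12 - 4) = √8 = 2*√2 ≈ 2.8284)
X*m = -2854*√2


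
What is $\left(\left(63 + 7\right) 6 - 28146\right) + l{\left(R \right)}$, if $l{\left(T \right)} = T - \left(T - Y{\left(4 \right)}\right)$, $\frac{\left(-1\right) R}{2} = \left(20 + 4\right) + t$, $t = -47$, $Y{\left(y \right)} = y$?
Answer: $-27722$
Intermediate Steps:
$R = 46$ ($R = - 2 \left(\left(20 + 4\right) - 47\right) = - 2 \left(24 - 47\right) = \left(-2\right) \left(-23\right) = 46$)
$l{\left(T \right)} = 4$ ($l{\left(T \right)} = T - \left(-4 + T\right) = 4$)
$\left(\left(63 + 7\right) 6 - 28146\right) + l{\left(R \right)} = \left(\left(63 + 7\right) 6 - 28146\right) + 4 = \left(70 \cdot 6 - 28146\right) + 4 = \left(420 - 28146\right) + 4 = -27726 + 4 = -27722$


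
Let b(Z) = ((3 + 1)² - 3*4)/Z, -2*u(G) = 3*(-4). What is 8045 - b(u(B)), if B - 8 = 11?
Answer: 24133/3 ≈ 8044.3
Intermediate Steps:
B = 19 (B = 8 + 11 = 19)
u(G) = 6 (u(G) = -3*(-4)/2 = -½*(-12) = 6)
b(Z) = 4/Z (b(Z) = (4² - 12)/Z = (16 - 12)/Z = 4/Z)
8045 - b(u(B)) = 8045 - 4/6 = 8045 - 1*⅔ = 8045 - ⅔ = 24133/3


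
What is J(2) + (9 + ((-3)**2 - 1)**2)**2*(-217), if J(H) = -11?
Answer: -1156404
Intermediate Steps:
J(2) + (9 + ((-3)**2 - 1)**2)**2*(-217) = -11 + (9 + ((-3)**2 - 1)**2)**2*(-217) = -11 + (9 + (9 - 1)**2)**2*(-217) = -11 + (9 + 8**2)**2*(-217) = -11 + (9 + 64)**2*(-217) = -11 + 73**2*(-217) = -11 + 5329*(-217) = -11 - 1156393 = -1156404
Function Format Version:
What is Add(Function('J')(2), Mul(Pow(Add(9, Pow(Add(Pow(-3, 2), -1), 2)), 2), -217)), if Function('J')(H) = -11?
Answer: -1156404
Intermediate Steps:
Add(Function('J')(2), Mul(Pow(Add(9, Pow(Add(Pow(-3, 2), -1), 2)), 2), -217)) = Add(-11, Mul(Pow(Add(9, Pow(Add(Pow(-3, 2), -1), 2)), 2), -217)) = Add(-11, Mul(Pow(Add(9, Pow(Add(9, -1), 2)), 2), -217)) = Add(-11, Mul(Pow(Add(9, Pow(8, 2)), 2), -217)) = Add(-11, Mul(Pow(Add(9, 64), 2), -217)) = Add(-11, Mul(Pow(73, 2), -217)) = Add(-11, Mul(5329, -217)) = Add(-11, -1156393) = -1156404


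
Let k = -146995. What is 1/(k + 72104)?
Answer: -1/74891 ≈ -1.3353e-5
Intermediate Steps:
1/(k + 72104) = 1/(-146995 + 72104) = 1/(-74891) = -1/74891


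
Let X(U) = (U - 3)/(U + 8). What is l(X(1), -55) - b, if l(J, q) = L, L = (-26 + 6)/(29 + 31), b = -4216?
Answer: 12647/3 ≈ 4215.7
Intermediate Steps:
L = -⅓ (L = -20/60 = -20*1/60 = -⅓ ≈ -0.33333)
X(U) = (-3 + U)/(8 + U)
l(J, q) = -⅓
l(X(1), -55) - b = -⅓ - 1*(-4216) = -⅓ + 4216 = 12647/3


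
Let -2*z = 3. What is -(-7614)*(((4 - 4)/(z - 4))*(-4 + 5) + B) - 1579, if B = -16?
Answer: -123403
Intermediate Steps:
z = -3/2 (z = -½*3 = -3/2 ≈ -1.5000)
-(-7614)*(((4 - 4)/(z - 4))*(-4 + 5) + B) - 1579 = -(-7614)*(((4 - 4)/(-3/2 - 4))*(-4 + 5) - 16) - 1579 = -(-7614)*((0/(-11/2))*1 - 16) - 1579 = -(-7614)*((0*(-2/11))*1 - 16) - 1579 = -(-7614)*(0*1 - 16) - 1579 = -(-7614)*(0 - 16) - 1579 = -(-7614)*(-16) - 1579 = -1269*96 - 1579 = -121824 - 1579 = -123403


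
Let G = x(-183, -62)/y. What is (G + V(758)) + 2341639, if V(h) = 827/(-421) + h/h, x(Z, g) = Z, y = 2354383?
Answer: 2321020481666736/991195243 ≈ 2.3416e+6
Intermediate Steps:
V(h) = -406/421 (V(h) = 827*(-1/421) + 1 = -827/421 + 1 = -406/421)
G = -183/2354383 ≈ -7.7727e-5
(G + V(758)) + 2341639 = (-183/2354383 - 406/421) + 2341639 = -955956541/991195243 + 2341639 = 2321020481666736/991195243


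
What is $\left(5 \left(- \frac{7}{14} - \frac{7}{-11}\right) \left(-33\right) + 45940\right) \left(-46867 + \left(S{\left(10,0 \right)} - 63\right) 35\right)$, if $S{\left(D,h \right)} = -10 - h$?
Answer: $-2269334685$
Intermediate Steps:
$\left(5 \left(- \frac{7}{14} - \frac{7}{-11}\right) \left(-33\right) + 45940\right) \left(-46867 + \left(S{\left(10,0 \right)} - 63\right) 35\right) = \left(5 \left(- \frac{7}{14} - \frac{7}{-11}\right) \left(-33\right) + 45940\right) \left(-46867 + \left(\left(-10 - 0\right) - 63\right) 35\right) = \left(5 \left(\left(-7\right) \frac{1}{14} - - \frac{7}{11}\right) \left(-33\right) + 45940\right) \left(-46867 + \left(\left(-10 + 0\right) - 63\right) 35\right) = \left(5 \left(- \frac{1}{2} + \frac{7}{11}\right) \left(-33\right) + 45940\right) \left(-46867 + \left(-10 - 63\right) 35\right) = \left(5 \cdot \frac{3}{22} \left(-33\right) + 45940\right) \left(-46867 - 2555\right) = \left(\frac{15}{22} \left(-33\right) + 45940\right) \left(-46867 - 2555\right) = \left(- \frac{45}{2} + 45940\right) \left(-49422\right) = \frac{91835}{2} \left(-49422\right) = -2269334685$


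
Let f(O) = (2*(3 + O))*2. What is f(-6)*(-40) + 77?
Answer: 557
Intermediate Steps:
f(O) = 12 + 4*O (f(O) = (6 + 2*O)*2 = 12 + 4*O)
f(-6)*(-40) + 77 = (12 + 4*(-6))*(-40) + 77 = (12 - 24)*(-40) + 77 = -12*(-40) + 77 = 480 + 77 = 557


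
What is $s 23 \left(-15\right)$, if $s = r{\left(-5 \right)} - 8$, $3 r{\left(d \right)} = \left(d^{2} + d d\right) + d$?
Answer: $-2415$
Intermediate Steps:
$r{\left(d \right)} = \frac{d}{3} + \frac{2 d^{2}}{3}$ ($r{\left(d \right)} = \frac{\left(d^{2} + d d\right) + d}{3} = \frac{\left(d^{2} + d^{2}\right) + d}{3} = \frac{2 d^{2} + d}{3} = \frac{d + 2 d^{2}}{3} = \frac{d}{3} + \frac{2 d^{2}}{3}$)
$s = 7$ ($s = \frac{1}{3} \left(-5\right) \left(1 + 2 \left(-5\right)\right) - 8 = \frac{1}{3} \left(-5\right) \left(1 - 10\right) - 8 = \frac{1}{3} \left(-5\right) \left(-9\right) - 8 = 15 - 8 = 7$)
$s 23 \left(-15\right) = 7 \cdot 23 \left(-15\right) = 161 \left(-15\right) = -2415$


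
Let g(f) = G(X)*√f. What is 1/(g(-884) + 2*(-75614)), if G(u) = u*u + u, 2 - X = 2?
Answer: -1/151228 ≈ -6.6125e-6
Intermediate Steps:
X = 0 (X = 2 - 1*2 = 2 - 2 = 0)
G(u) = u + u² (G(u) = u² + u = u + u²)
g(f) = 0 (g(f) = (0*(1 + 0))*√f = (0*1)*√f = 0*√f = 0)
1/(g(-884) + 2*(-75614)) = 1/(0 + 2*(-75614)) = 1/(0 - 151228) = 1/(-151228) = -1/151228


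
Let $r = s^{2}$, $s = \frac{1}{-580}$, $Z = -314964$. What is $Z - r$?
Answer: $- \frac{105953889601}{336400} \approx -3.1496 \cdot 10^{5}$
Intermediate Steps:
$s = - \frac{1}{580} \approx -0.0017241$
$r = \frac{1}{336400}$ ($r = \left(- \frac{1}{580}\right)^{2} = \frac{1}{336400} \approx 2.9727 \cdot 10^{-6}$)
$Z - r = -314964 - \frac{1}{336400} = - \frac{105953889601}{336400}$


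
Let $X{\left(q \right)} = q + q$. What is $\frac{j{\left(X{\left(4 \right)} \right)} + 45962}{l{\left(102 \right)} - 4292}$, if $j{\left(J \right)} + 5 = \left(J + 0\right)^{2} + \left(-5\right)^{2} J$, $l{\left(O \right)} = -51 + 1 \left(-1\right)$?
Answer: $- \frac{15407}{1448} \approx -10.64$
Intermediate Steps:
$X{\left(q \right)} = 2 q$
$l{\left(O \right)} = -52$ ($l{\left(O \right)} = -51 - 1 = -52$)
$j{\left(J \right)} = -5 + J^{2} + 25 J$ ($j{\left(J \right)} = -5 + \left(\left(J + 0\right)^{2} + \left(-5\right)^{2} J\right) = -5 + \left(J^{2} + 25 J\right) = -5 + J^{2} + 25 J$)
$\frac{j{\left(X{\left(4 \right)} \right)} + 45962}{l{\left(102 \right)} - 4292} = \frac{\left(-5 + \left(2 \cdot 4\right)^{2} + 25 \cdot 2 \cdot 4\right) + 45962}{-52 - 4292} = \frac{\left(-5 + 8^{2} + 25 \cdot 8\right) + 45962}{-4344} = \left(\left(-5 + 64 + 200\right) + 45962\right) \left(- \frac{1}{4344}\right) = \left(259 + 45962\right) \left(- \frac{1}{4344}\right) = 46221 \left(- \frac{1}{4344}\right) = - \frac{15407}{1448}$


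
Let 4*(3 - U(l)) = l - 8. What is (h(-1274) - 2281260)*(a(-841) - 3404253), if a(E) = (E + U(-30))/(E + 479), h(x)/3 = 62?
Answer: 2811055898925555/362 ≈ 7.7654e+12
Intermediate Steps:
h(x) = 186 (h(x) = 3*62 = 186)
U(l) = 5 - l/4 (U(l) = 3 - (l - 8)/4 = 3 - (-8 + l)/4 = 3 + (2 - l/4) = 5 - l/4)
a(E) = (25/2 + E)/(479 + E) (a(E) = (E + (5 - ¼*(-30)))/(E + 479) = (E + (5 + 15/2))/(479 + E) = (E + 25/2)/(479 + E) = (25/2 + E)/(479 + E))
(h(-1274) - 2281260)*(a(-841) - 3404253) = (186 - 2281260)*((25/2 - 841)/(479 - 841) - 3404253) = -2281074*(-1657/2/(-362) - 3404253) = -2281074*(-1/362*(-1657/2) - 3404253) = -2281074*(1657/724 - 3404253) = -2281074*(-2464677515/724) = 2811055898925555/362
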